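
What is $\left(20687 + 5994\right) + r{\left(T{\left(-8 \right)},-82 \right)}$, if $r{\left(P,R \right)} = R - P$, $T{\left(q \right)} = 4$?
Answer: $26595$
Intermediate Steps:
$\left(20687 + 5994\right) + r{\left(T{\left(-8 \right)},-82 \right)} = \left(20687 + 5994\right) - 86 = 26681 - 86 = 26595$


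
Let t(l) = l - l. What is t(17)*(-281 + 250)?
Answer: 0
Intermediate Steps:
t(l) = 0
t(17)*(-281 + 250) = 0*(-281 + 250) = 0*(-31) = 0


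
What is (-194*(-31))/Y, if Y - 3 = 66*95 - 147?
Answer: 3007/3063 ≈ 0.98172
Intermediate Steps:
Y = 6126 (Y = 3 + (66*95 - 147) = 3 + (6270 - 147) = 3 + 6123 = 6126)
(-194*(-31))/Y = -194*(-31)/6126 = 6014*(1/6126) = 3007/3063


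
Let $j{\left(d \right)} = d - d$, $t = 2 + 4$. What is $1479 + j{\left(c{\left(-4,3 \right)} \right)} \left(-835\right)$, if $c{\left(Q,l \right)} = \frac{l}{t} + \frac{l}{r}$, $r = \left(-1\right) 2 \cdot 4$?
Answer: $1479$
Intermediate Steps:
$r = -8$ ($r = \left(-2\right) 4 = -8$)
$t = 6$
$c{\left(Q,l \right)} = \frac{l}{24}$ ($c{\left(Q,l \right)} = \frac{l}{6} + \frac{l}{-8} = l \frac{1}{6} + l \left(- \frac{1}{8}\right) = \frac{l}{6} - \frac{l}{8} = \frac{l}{24}$)
$j{\left(d \right)} = 0$
$1479 + j{\left(c{\left(-4,3 \right)} \right)} \left(-835\right) = 1479 + 0 \left(-835\right) = 1479 + 0 = 1479$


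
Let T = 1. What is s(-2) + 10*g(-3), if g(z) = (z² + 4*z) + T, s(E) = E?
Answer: -22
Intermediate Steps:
g(z) = 1 + z² + 4*z (g(z) = (z² + 4*z) + 1 = 1 + z² + 4*z)
s(-2) + 10*g(-3) = -2 + 10*(1 + (-3)² + 4*(-3)) = -2 + 10*(1 + 9 - 12) = -2 + 10*(-2) = -2 - 20 = -22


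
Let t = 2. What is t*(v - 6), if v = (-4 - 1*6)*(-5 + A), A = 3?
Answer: 28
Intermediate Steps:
v = 20 (v = (-4 - 1*6)*(-5 + 3) = (-4 - 6)*(-2) = -10*(-2) = 20)
t*(v - 6) = 2*(20 - 6) = 2*14 = 28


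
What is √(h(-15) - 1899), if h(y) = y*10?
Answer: I*√2049 ≈ 45.266*I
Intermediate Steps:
h(y) = 10*y
√(h(-15) - 1899) = √(10*(-15) - 1899) = √(-150 - 1899) = √(-2049) = I*√2049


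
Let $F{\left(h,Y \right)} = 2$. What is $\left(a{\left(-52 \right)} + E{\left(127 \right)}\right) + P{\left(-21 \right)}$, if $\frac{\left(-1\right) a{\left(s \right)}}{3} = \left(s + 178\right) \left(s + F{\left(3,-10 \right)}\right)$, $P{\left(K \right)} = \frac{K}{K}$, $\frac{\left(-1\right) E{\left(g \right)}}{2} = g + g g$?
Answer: $-13611$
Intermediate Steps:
$E{\left(g \right)} = - 2 g - 2 g^{2}$ ($E{\left(g \right)} = - 2 \left(g + g g\right) = - 2 \left(g + g^{2}\right) = - 2 g - 2 g^{2}$)
$P{\left(K \right)} = 1$
$a{\left(s \right)} = - 3 \left(2 + s\right) \left(178 + s\right)$ ($a{\left(s \right)} = - 3 \left(s + 178\right) \left(s + 2\right) = - 3 \left(178 + s\right) \left(2 + s\right) = - 3 \left(2 + s\right) \left(178 + s\right)$)
$\left(a{\left(-52 \right)} + E{\left(127 \right)}\right) + P{\left(-21 \right)} = \left(\left(-1068 - -28080 - 3 \left(-52\right)^{2}\right) - 254 \left(1 + 127\right)\right) + 1 = \left(\left(-1068 + 28080 - 8112\right) - 254 \cdot 128\right) + 1 = \left(\left(-1068 + 28080 - 8112\right) - 32512\right) + 1 = \left(18900 - 32512\right) + 1 = -13612 + 1 = -13611$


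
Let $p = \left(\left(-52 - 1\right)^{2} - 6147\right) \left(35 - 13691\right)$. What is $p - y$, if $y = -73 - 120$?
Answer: $45583921$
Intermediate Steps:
$y = -193$ ($y = -73 - 120 = -193$)
$p = 45583728$ ($p = \left(\left(-53\right)^{2} - 6147\right) \left(-13656\right) = \left(2809 - 6147\right) \left(-13656\right) = \left(-3338\right) \left(-13656\right) = 45583728$)
$p - y = 45583728 - -193 = 45583728 + 193 = 45583921$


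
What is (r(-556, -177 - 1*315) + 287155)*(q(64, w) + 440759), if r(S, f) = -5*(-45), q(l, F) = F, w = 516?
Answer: 126813609500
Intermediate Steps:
r(S, f) = 225
(r(-556, -177 - 1*315) + 287155)*(q(64, w) + 440759) = (225 + 287155)*(516 + 440759) = 287380*441275 = 126813609500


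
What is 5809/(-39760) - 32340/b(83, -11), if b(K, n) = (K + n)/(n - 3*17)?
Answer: 3321731773/119280 ≈ 27848.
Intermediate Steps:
b(K, n) = (K + n)/(-51 + n) (b(K, n) = (K + n)/(n - 51) = (K + n)/(-51 + n))
5809/(-39760) - 32340/b(83, -11) = 5809/(-39760) - 32340*(-51 - 11)/(83 - 11) = 5809*(-1/39760) - 32340/(72/(-62)) = -5809/39760 - 32340/((-1/62*72)) = -5809/39760 - 32340/(-36/31) = -5809/39760 - 32340*(-31/36) = -5809/39760 + 83545/3 = 3321731773/119280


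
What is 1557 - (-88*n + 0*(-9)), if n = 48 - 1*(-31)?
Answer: 8509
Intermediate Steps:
n = 79 (n = 48 + 31 = 79)
1557 - (-88*n + 0*(-9)) = 1557 - (-88*79 + 0*(-9)) = 1557 - (-6952 + 0) = 1557 - 1*(-6952) = 1557 + 6952 = 8509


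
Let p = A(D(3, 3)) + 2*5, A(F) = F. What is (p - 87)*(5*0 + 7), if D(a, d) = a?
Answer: -518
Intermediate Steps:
p = 13 (p = 3 + 2*5 = 3 + 10 = 13)
(p - 87)*(5*0 + 7) = (13 - 87)*(5*0 + 7) = -74*(0 + 7) = -74*7 = -518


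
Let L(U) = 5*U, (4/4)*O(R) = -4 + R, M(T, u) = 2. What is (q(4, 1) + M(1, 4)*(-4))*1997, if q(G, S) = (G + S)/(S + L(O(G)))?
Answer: -5991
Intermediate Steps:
O(R) = -4 + R
q(G, S) = (G + S)/(-20 + S + 5*G) (q(G, S) = (G + S)/(S + 5*(-4 + G)) = (G + S)/(S + (-20 + 5*G)) = (G + S)/(-20 + S + 5*G))
(q(4, 1) + M(1, 4)*(-4))*1997 = ((4 + 1)/(-20 + 1 + 5*4) + 2*(-4))*1997 = (5/(-20 + 1 + 20) - 8)*1997 = (5/1 - 8)*1997 = (1*5 - 8)*1997 = (5 - 8)*1997 = -3*1997 = -5991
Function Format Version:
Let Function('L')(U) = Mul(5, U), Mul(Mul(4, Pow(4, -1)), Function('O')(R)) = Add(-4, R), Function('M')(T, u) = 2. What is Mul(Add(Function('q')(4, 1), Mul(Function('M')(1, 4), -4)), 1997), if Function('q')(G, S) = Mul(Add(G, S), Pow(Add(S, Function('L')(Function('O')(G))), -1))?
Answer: -5991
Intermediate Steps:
Function('O')(R) = Add(-4, R)
Function('q')(G, S) = Mul(Pow(Add(-20, S, Mul(5, G)), -1), Add(G, S)) (Function('q')(G, S) = Mul(Add(G, S), Pow(Add(S, Mul(5, Add(-4, G))), -1)) = Mul(Add(G, S), Pow(Add(S, Add(-20, Mul(5, G))), -1)) = Mul(Add(G, S), Pow(Add(-20, S, Mul(5, G)), -1)) = Mul(Pow(Add(-20, S, Mul(5, G)), -1), Add(G, S)))
Mul(Add(Function('q')(4, 1), Mul(Function('M')(1, 4), -4)), 1997) = Mul(Add(Mul(Pow(Add(-20, 1, Mul(5, 4)), -1), Add(4, 1)), Mul(2, -4)), 1997) = Mul(Add(Mul(Pow(Add(-20, 1, 20), -1), 5), -8), 1997) = Mul(Add(Mul(Pow(1, -1), 5), -8), 1997) = Mul(Add(Mul(1, 5), -8), 1997) = Mul(Add(5, -8), 1997) = Mul(-3, 1997) = -5991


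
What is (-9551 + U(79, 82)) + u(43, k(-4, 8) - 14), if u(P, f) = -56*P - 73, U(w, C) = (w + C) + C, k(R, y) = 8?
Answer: -11789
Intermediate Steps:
U(w, C) = w + 2*C (U(w, C) = (C + w) + C = w + 2*C)
u(P, f) = -73 - 56*P
(-9551 + U(79, 82)) + u(43, k(-4, 8) - 14) = (-9551 + (79 + 2*82)) + (-73 - 56*43) = (-9551 + (79 + 164)) + (-73 - 2408) = (-9551 + 243) - 2481 = -9308 - 2481 = -11789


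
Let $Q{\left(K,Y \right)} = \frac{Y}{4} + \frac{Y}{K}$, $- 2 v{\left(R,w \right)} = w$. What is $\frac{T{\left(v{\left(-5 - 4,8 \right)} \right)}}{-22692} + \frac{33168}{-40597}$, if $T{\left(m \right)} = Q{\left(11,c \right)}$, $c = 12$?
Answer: $- \frac{2760319227}{3377832788} \approx -0.81719$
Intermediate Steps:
$v{\left(R,w \right)} = - \frac{w}{2}$
$Q{\left(K,Y \right)} = \frac{Y}{4} + \frac{Y}{K}$ ($Q{\left(K,Y \right)} = Y \frac{1}{4} + \frac{Y}{K} = \frac{Y}{4} + \frac{Y}{K}$)
$T{\left(m \right)} = \frac{45}{11}$ ($T{\left(m \right)} = \frac{1}{4} \cdot 12 + \frac{12}{11} = 3 + 12 \cdot \frac{1}{11} = 3 + \frac{12}{11} = \frac{45}{11}$)
$\frac{T{\left(v{\left(-5 - 4,8 \right)} \right)}}{-22692} + \frac{33168}{-40597} = \frac{45}{11 \left(-22692\right)} + \frac{33168}{-40597} = \frac{45}{11} \left(- \frac{1}{22692}\right) + 33168 \left(- \frac{1}{40597}\right) = - \frac{15}{83204} - \frac{33168}{40597} = - \frac{2760319227}{3377832788}$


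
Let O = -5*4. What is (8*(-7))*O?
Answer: 1120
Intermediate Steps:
O = -20
(8*(-7))*O = (8*(-7))*(-20) = -56*(-20) = 1120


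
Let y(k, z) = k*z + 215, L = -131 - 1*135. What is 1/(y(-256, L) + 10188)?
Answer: 1/78499 ≈ 1.2739e-5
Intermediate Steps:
L = -266 (L = -131 - 135 = -266)
y(k, z) = 215 + k*z
1/(y(-256, L) + 10188) = 1/((215 - 256*(-266)) + 10188) = 1/((215 + 68096) + 10188) = 1/(68311 + 10188) = 1/78499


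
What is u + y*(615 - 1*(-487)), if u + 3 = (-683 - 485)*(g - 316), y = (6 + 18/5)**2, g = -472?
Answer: 25548533/25 ≈ 1.0219e+6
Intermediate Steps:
y = 2304/25 (y = (6 + 18*(1/5))**2 = (6 + 18/5)**2 = (48/5)**2 = 2304/25 ≈ 92.160)
u = 920381 (u = -3 + (-683 - 485)*(-472 - 316) = -3 - 1168*(-788) = -3 + 920384 = 920381)
u + y*(615 - 1*(-487)) = 920381 + 2304*(615 - 1*(-487))/25 = 920381 + 2304*(615 + 487)/25 = 920381 + (2304/25)*1102 = 920381 + 2539008/25 = 25548533/25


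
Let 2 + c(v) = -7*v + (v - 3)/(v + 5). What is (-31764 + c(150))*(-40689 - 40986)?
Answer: 83085249555/31 ≈ 2.6802e+9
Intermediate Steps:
c(v) = -2 - 7*v + (-3 + v)/(5 + v) (c(v) = -2 + (-7*v + (v - 3)/(v + 5)) = -2 + (-7*v + (-3 + v)/(5 + v)) = -2 - 7*v + (-3 + v)/(5 + v))
(-31764 + c(150))*(-40689 - 40986) = (-31764 + (-13 - 36*150 - 7*150²)/(5 + 150))*(-40689 - 40986) = (-31764 + (-13 - 5400 - 7*22500)/155)*(-81675) = (-31764 + (-13 - 5400 - 157500)/155)*(-81675) = (-31764 + (1/155)*(-162913))*(-81675) = (-31764 - 162913/155)*(-81675) = -5086333/155*(-81675) = 83085249555/31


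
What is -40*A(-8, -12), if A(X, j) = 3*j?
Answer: 1440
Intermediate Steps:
-40*A(-8, -12) = -120*(-12) = -40*(-36) = 1440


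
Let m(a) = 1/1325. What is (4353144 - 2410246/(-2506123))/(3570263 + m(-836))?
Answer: 7227554821009675/5927730822234274 ≈ 1.2193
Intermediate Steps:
m(a) = 1/1325
(4353144 - 2410246/(-2506123))/(3570263 + m(-836)) = (4353144 - 2410246/(-2506123))/(3570263 + 1/1325) = (4353144 - 2410246*(-1/2506123))/(4730598476/1325) = (4353144 + 2410246/2506123)*(1325/4730598476) = (10909516710958/2506123)*(1325/4730598476) = 7227554821009675/5927730822234274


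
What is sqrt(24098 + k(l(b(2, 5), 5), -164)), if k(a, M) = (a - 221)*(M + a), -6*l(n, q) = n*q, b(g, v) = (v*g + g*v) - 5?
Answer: 3*sqrt(29027)/2 ≈ 255.56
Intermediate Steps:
b(g, v) = -5 + 2*g*v (b(g, v) = (g*v + g*v) - 5 = 2*g*v - 5 = -5 + 2*g*v)
l(n, q) = -n*q/6
k(a, M) = (-221 + a)*(M + a)
sqrt(24098 + k(l(b(2, 5), 5), -164)) = sqrt(24098 + ((-1/6*(-5 + 2*2*5)*5)**2 - 221*(-164) - (-221)*(-5 + 2*2*5)*5/6 - (-82)*(-5 + 2*2*5)*5/3)) = sqrt(24098 + ((-1/6*(-5 + 20)*5)**2 + 36244 - (-221)*(-5 + 20)*5/6 - (-82)*(-5 + 20)*5/3)) = sqrt(24098 + ((-1/6*15*5)**2 + 36244 - (-221)*15*5/6 - (-82)*15*5/3)) = sqrt(24098 + ((-25/2)**2 + 36244 - 221*(-25/2) - 164*(-25/2))) = sqrt(24098 + (625/4 + 36244 + 5525/2 + 2050)) = sqrt(24098 + 164851/4) = sqrt(261243/4) = 3*sqrt(29027)/2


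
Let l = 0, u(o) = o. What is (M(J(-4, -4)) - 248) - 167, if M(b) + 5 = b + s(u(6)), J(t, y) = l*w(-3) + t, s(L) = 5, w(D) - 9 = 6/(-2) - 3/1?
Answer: -419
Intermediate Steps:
w(D) = 3 (w(D) = 9 + (6/(-2) - 3/1) = 9 + (6*(-1/2) - 3*1) = 9 + (-3 - 3) = 9 - 6 = 3)
J(t, y) = t (J(t, y) = 0*3 + t = 0 + t = t)
M(b) = b (M(b) = -5 + (b + 5) = -5 + (5 + b) = b)
(M(J(-4, -4)) - 248) - 167 = (-4 - 248) - 167 = -252 - 167 = -419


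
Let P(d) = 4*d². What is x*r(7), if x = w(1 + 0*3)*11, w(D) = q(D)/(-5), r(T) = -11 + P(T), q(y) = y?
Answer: -407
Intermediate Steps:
r(T) = -11 + 4*T²
w(D) = -D/5 (w(D) = D/(-5) = D*(-⅕) = -D/5)
x = -11/5 (x = -(1 + 0*3)/5*11 = -(1 + 0)/5*11 = -⅕*1*11 = -⅕*11 = -11/5 ≈ -2.2000)
x*r(7) = -11*(-11 + 4*7²)/5 = -11*(-11 + 4*49)/5 = -11*(-11 + 196)/5 = -11/5*185 = -407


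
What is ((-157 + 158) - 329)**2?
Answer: 107584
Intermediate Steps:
((-157 + 158) - 329)**2 = (1 - 329)**2 = (-328)**2 = 107584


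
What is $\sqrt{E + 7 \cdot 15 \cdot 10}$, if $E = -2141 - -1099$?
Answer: $2 \sqrt{2} \approx 2.8284$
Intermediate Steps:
$E = -1042$ ($E = -2141 + 1099 = -1042$)
$\sqrt{E + 7 \cdot 15 \cdot 10} = \sqrt{-1042 + 7 \cdot 15 \cdot 10} = \sqrt{-1042 + 105 \cdot 10} = \sqrt{-1042 + 1050} = \sqrt{8} = 2 \sqrt{2}$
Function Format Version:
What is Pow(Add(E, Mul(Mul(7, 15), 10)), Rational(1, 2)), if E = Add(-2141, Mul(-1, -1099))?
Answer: Mul(2, Pow(2, Rational(1, 2))) ≈ 2.8284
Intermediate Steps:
E = -1042 (E = Add(-2141, 1099) = -1042)
Pow(Add(E, Mul(Mul(7, 15), 10)), Rational(1, 2)) = Pow(Add(-1042, Mul(Mul(7, 15), 10)), Rational(1, 2)) = Pow(Add(-1042, Mul(105, 10)), Rational(1, 2)) = Pow(Add(-1042, 1050), Rational(1, 2)) = Pow(8, Rational(1, 2)) = Mul(2, Pow(2, Rational(1, 2)))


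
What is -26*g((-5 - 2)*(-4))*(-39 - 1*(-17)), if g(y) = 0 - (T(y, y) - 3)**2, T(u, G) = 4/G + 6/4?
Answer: -51623/49 ≈ -1053.5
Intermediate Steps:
T(u, G) = 3/2 + 4/G (T(u, G) = 4/G + 6*(1/4) = 4/G + 3/2 = 3/2 + 4/G)
g(y) = -(-3/2 + 4/y)**2 (g(y) = 0 - ((3/2 + 4/y) - 3)**2 = 0 - (-3/2 + 4/y)**2 = -(-3/2 + 4/y)**2)
-26*g((-5 - 2)*(-4))*(-39 - 1*(-17)) = -26*(-(-8 + 3*((-5 - 2)*(-4)))**2/(4*((-5 - 2)*(-4))**2))*(-39 - 1*(-17)) = -26*(-(-8 + 3*(-7*(-4)))**2/(4*(-7*(-4))**2))*(-39 + 17) = -26*(-1/4*(-8 + 3*28)**2/28**2)*(-22) = -26*(-1/4*1/784*(-8 + 84)**2)*(-22) = -26*(-1/4*1/784*76**2)*(-22) = -26*(-1/4*1/784*5776)*(-22) = -(-4693)*(-22)/98 = -26*3971/98 = -51623/49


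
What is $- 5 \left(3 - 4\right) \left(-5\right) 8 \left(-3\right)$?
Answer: $600$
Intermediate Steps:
$- 5 \left(3 - 4\right) \left(-5\right) 8 \left(-3\right) = \left(-5\right) \left(-1\right) \left(-5\right) 8 \left(-3\right) = 5 \left(-5\right) 8 \left(-3\right) = \left(-25\right) 8 \left(-3\right) = \left(-200\right) \left(-3\right) = 600$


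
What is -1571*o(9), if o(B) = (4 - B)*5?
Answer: 39275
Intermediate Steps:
o(B) = 20 - 5*B
-1571*o(9) = -1571*(20 - 5*9) = -1571*(20 - 45) = -1571*(-25) = 39275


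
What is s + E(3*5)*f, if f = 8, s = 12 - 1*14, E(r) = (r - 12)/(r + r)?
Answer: -6/5 ≈ -1.2000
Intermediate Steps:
E(r) = (-12 + r)/(2*r) (E(r) = (-12 + r)/((2*r)) = (-12 + r)*(1/(2*r)) = (-12 + r)/(2*r))
s = -2 (s = 12 - 14 = -2)
s + E(3*5)*f = -2 + ((-12 + 3*5)/(2*((3*5))))*8 = -2 + ((½)*(-12 + 15)/15)*8 = -2 + ((½)*(1/15)*3)*8 = -2 + (⅒)*8 = -2 + ⅘ = -6/5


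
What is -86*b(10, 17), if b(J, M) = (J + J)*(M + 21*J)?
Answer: -390440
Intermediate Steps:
b(J, M) = 2*J*(M + 21*J) (b(J, M) = (2*J)*(M + 21*J) = 2*J*(M + 21*J))
-86*b(10, 17) = -172*10*(17 + 21*10) = -172*10*(17 + 210) = -172*10*227 = -86*4540 = -390440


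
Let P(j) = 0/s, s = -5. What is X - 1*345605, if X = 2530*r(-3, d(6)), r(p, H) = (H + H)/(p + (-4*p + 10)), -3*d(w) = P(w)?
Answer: -345605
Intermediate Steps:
P(j) = 0 (P(j) = 0/(-5) = 0*(-1/5) = 0)
d(w) = 0 (d(w) = -1/3*0 = 0)
r(p, H) = 2*H/(10 - 3*p) (r(p, H) = (2*H)/(p + (10 - 4*p)) = (2*H)/(10 - 3*p) = 2*H/(10 - 3*p))
X = 0 (X = 2530*(-2*0/(-10 + 3*(-3))) = 2530*(-2*0/(-10 - 9)) = 2530*(-2*0/(-19)) = 2530*(-2*0*(-1/19)) = 2530*0 = 0)
X - 1*345605 = 0 - 1*345605 = 0 - 345605 = -345605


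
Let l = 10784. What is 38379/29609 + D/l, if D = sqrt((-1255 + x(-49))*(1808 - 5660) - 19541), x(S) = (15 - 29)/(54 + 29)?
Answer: 38379/29609 + 7*sqrt(677001535)/895072 ≈ 1.4997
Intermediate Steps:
x(S) = -14/83
D = 7*sqrt(677001535)/83 (D = sqrt((-1255 - 14/83)*(1808 - 5660) - 19541) = sqrt(-104179/83*(-3852) - 19541) = sqrt(401297508/83 - 19541) = sqrt(399675605/83) = 7*sqrt(677001535)/83 ≈ 2194.4)
38379/29609 + D/l = 38379/29609 + (7*sqrt(677001535)/83)/10784 = 38379*(1/29609) + (7*sqrt(677001535)/83)*(1/10784) = 38379/29609 + 7*sqrt(677001535)/895072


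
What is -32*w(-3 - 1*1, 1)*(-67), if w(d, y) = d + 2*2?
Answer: 0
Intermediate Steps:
w(d, y) = 4 + d (w(d, y) = d + 4 = 4 + d)
-32*w(-3 - 1*1, 1)*(-67) = -32*(4 + (-3 - 1*1))*(-67) = -32*(4 + (-3 - 1))*(-67) = -32*(4 - 4)*(-67) = -32*0*(-67) = 0*(-67) = 0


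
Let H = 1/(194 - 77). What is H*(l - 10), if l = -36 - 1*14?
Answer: -20/39 ≈ -0.51282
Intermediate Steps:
l = -50 (l = -36 - 14 = -50)
H = 1/117 ≈ 0.0085470
H*(l - 10) = (-50 - 10)/117 = (1/117)*(-60) = -20/39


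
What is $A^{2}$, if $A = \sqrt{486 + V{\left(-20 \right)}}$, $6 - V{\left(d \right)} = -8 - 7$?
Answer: $507$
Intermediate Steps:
$V{\left(d \right)} = 21$ ($V{\left(d \right)} = 6 - \left(-8 - 7\right) = 6 - -15 = 6 + 15 = 21$)
$A = 13 \sqrt{3}$ ($A = \sqrt{486 + 21} = \sqrt{507} = 13 \sqrt{3} \approx 22.517$)
$A^{2} = \left(13 \sqrt{3}\right)^{2} = 507$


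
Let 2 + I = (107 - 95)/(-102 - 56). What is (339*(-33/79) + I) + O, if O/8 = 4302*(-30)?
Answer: -81577271/79 ≈ -1.0326e+6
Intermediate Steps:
I = -164/79 (I = -2 + (107 - 95)/(-102 - 56) = -2 + 12/(-158) = -2 + 12*(-1/158) = -2 - 6/79 = -164/79 ≈ -2.0760)
O = -1032480 (O = 8*(4302*(-30)) = 8*(-129060) = -1032480)
(339*(-33/79) + I) + O = (339*(-33/79) - 164/79) - 1032480 = (-11187/79 - 164/79) - 1032480 = -11351/79 - 1032480 = -81577271/79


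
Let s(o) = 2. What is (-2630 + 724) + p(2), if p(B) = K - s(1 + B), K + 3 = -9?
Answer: -1920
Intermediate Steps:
K = -12 (K = -3 - 9 = -12)
p(B) = -14 (p(B) = -12 - 1*2 = -12 - 2 = -14)
(-2630 + 724) + p(2) = (-2630 + 724) - 14 = -1906 - 14 = -1920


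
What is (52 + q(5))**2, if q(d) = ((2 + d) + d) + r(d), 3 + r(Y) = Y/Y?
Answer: 3844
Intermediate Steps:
r(Y) = -2 (r(Y) = -3 + Y/Y = -3 + 1 = -2)
q(d) = 2*d (q(d) = ((2 + d) + d) - 2 = (2 + 2*d) - 2 = 2*d)
(52 + q(5))**2 = (52 + 2*5)**2 = (52 + 10)**2 = 62**2 = 3844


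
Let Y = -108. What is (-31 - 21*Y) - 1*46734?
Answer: -44497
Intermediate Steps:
(-31 - 21*Y) - 1*46734 = (-31 - 21*(-108)) - 1*46734 = (-31 + 2268) - 46734 = 2237 - 46734 = -44497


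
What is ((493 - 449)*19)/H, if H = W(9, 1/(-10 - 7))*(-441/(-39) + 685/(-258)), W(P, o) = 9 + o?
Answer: 313599/29021 ≈ 10.806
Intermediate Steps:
H = 2205596/28509 (H = (9 + 1/(-10 - 7))*(-441/(-39) + 685/(-258)) = (9 + 1/(-17))*(-441*(-1/39) + 685*(-1/258)) = (9 - 1/17)*(147/13 - 685/258) = (152/17)*(29021/3354) = 2205596/28509 ≈ 77.365)
((493 - 449)*19)/H = ((493 - 449)*19)/(2205596/28509) = (44*19)*(28509/2205596) = 836*(28509/2205596) = 313599/29021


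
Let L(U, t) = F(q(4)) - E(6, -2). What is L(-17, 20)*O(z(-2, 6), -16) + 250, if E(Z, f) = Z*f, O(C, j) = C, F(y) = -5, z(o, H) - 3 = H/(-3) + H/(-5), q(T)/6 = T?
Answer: 1243/5 ≈ 248.60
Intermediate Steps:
q(T) = 6*T
z(o, H) = 3 - 8*H/15 (z(o, H) = 3 + (H/(-3) + H/(-5)) = 3 + (H*(-1/3) + H*(-1/5)) = 3 + (-H/3 - H/5) = 3 - 8*H/15)
L(U, t) = 7 (L(U, t) = -5 - 6*(-2) = -5 - 1*(-12) = -5 + 12 = 7)
L(-17, 20)*O(z(-2, 6), -16) + 250 = 7*(3 - 8/15*6) + 250 = 7*(3 - 16/5) + 250 = 7*(-1/5) + 250 = -7/5 + 250 = 1243/5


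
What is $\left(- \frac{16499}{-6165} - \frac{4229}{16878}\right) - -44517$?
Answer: $\frac{1544124670709}{34684290} \approx 44519.0$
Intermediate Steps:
$\left(- \frac{16499}{-6165} - \frac{4229}{16878}\right) - -44517 = \left(\left(-16499\right) \left(- \frac{1}{6165}\right) - \frac{4229}{16878}\right) + 44517 = \left(\frac{16499}{6165} - \frac{4229}{16878}\right) + 44517 = \frac{84132779}{34684290} + 44517 = \frac{1544124670709}{34684290}$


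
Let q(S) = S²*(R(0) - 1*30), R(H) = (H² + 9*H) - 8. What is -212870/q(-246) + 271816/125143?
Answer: 325854719269/143889921972 ≈ 2.2646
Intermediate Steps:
R(H) = -8 + H² + 9*H
q(S) = -38*S² (q(S) = S²*((-8 + 0² + 9*0) - 1*30) = S²*((-8 + 0 + 0) - 30) = S²*(-8 - 30) = S²*(-38) = -38*S²)
-212870/q(-246) + 271816/125143 = -212870/((-38*(-246)²)) + 271816/125143 = -212870/((-38*60516)) + 271816*(1/125143) = -212870/(-2299608) + 271816/125143 = -212870*(-1/2299608) + 271816/125143 = 106435/1149804 + 271816/125143 = 325854719269/143889921972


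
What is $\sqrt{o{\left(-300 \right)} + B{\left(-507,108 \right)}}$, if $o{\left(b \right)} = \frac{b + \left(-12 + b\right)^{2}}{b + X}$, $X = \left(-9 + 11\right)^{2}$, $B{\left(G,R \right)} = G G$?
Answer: $\frac{\sqrt{1405805010}}{74} \approx 506.68$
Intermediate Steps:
$B{\left(G,R \right)} = G^{2}$
$X = 4$ ($X = 2^{2} = 4$)
$o{\left(b \right)} = \frac{b + \left(-12 + b\right)^{2}}{4 + b}$ ($o{\left(b \right)} = \frac{b + \left(-12 + b\right)^{2}}{b + 4} = \frac{b + \left(-12 + b\right)^{2}}{4 + b}$)
$\sqrt{o{\left(-300 \right)} + B{\left(-507,108 \right)}} = \sqrt{\frac{-300 + \left(-12 - 300\right)^{2}}{4 - 300} + \left(-507\right)^{2}} = \sqrt{\frac{-300 + \left(-312\right)^{2}}{-296} + 257049} = \sqrt{- \frac{-300 + 97344}{296} + 257049} = \sqrt{\left(- \frac{1}{296}\right) 97044 + 257049} = \sqrt{- \frac{24261}{74} + 257049} = \sqrt{\frac{18997365}{74}} = \frac{\sqrt{1405805010}}{74}$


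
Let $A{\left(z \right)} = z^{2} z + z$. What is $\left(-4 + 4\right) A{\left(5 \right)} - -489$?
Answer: $489$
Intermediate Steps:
$A{\left(z \right)} = z + z^{3}$ ($A{\left(z \right)} = z^{3} + z = z + z^{3}$)
$\left(-4 + 4\right) A{\left(5 \right)} - -489 = \left(-4 + 4\right) \left(5 + 5^{3}\right) - -489 = 0 \left(5 + 125\right) + 489 = 0 \cdot 130 + 489 = 0 + 489 = 489$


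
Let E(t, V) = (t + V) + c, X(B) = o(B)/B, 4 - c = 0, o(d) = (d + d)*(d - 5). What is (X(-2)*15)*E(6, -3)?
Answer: -1470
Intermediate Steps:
o(d) = 2*d*(-5 + d) (o(d) = (2*d)*(-5 + d) = 2*d*(-5 + d))
c = 4 (c = 4 - 1*0 = 4 + 0 = 4)
X(B) = -10 + 2*B (X(B) = (2*B*(-5 + B))/B = -10 + 2*B)
E(t, V) = 4 + V + t (E(t, V) = (t + V) + 4 = (V + t) + 4 = 4 + V + t)
(X(-2)*15)*E(6, -3) = ((-10 + 2*(-2))*15)*(4 - 3 + 6) = ((-10 - 4)*15)*7 = -14*15*7 = -210*7 = -1470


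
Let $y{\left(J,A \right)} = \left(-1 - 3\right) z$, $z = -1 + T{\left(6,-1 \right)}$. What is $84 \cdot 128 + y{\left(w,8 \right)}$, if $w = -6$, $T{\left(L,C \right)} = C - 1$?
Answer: $10764$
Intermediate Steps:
$T{\left(L,C \right)} = -1 + C$
$z = -3$ ($z = -1 - 2 = -3$)
$y{\left(J,A \right)} = 12$ ($y{\left(J,A \right)} = \left(-1 - 3\right) \left(-3\right) = \left(-4\right) \left(-3\right) = 12$)
$84 \cdot 128 + y{\left(w,8 \right)} = 84 \cdot 128 + 12 = 10752 + 12 = 10764$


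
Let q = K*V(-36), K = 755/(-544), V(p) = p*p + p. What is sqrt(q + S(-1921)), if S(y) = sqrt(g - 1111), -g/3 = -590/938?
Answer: sqrt(-1778615644050 + 2168656*I*sqrt(243961606))/31892 ≈ 0.39818 + 41.82*I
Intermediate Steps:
V(p) = p + p**2 (V(p) = p**2 + p = p + p**2)
g = 885/469 (g = -(-1770)/938 = -3*(-295/469) = 885/469 ≈ 1.8870)
K = -755/544 (K = 755*(-1/544) = -755/544 ≈ -1.3879)
S(y) = I*sqrt(243961606)/469 (S(y) = sqrt(885/469 - 1111) = sqrt(-520174/469) = I*sqrt(243961606)/469)
q = -237825/136 (q = -(-6795)*(1 - 36)/136 = -(-6795)*(-35)/136 = -755/544*1260 = -237825/136 ≈ -1748.7)
sqrt(q + S(-1921)) = sqrt(-237825/136 + I*sqrt(243961606)/469)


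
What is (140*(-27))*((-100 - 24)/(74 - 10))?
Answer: 29295/4 ≈ 7323.8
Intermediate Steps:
(140*(-27))*((-100 - 24)/(74 - 10)) = -(-468720)/64 = -3780*(-31/16) = 29295/4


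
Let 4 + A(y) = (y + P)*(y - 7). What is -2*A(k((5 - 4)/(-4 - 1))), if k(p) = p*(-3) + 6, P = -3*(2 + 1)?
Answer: 152/25 ≈ 6.0800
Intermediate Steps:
P = -9 (P = -3*3 = -9)
k(p) = 6 - 3*p (k(p) = -3*p + 6 = 6 - 3*p)
A(y) = -4 + (-9 + y)*(-7 + y) (A(y) = -4 + (y - 9)*(y - 7) = -4 + (-9 + y)*(-7 + y))
-2*A(k((5 - 4)/(-4 - 1))) = -2*(59 + (6 - 3*(5 - 4)/(-4 - 1))² - 16*(6 - 3*(5 - 4)/(-4 - 1))) = -2*(59 + (6 - 3/(-5))² - 16*(6 - 3/(-5))) = -2*(59 + (6 - 3*(-1)/5)² - 16*(6 - 3*(-1)/5)) = -2*(59 + (6 - 3*(-⅕))² - 16*(6 - 3*(-⅕))) = -2*(59 + (6 + ⅗)² - 16*(6 + ⅗)) = -2*(59 + (33/5)² - 16*33/5) = -2*(59 + 1089/25 - 528/5) = -2*(-76/25) = 152/25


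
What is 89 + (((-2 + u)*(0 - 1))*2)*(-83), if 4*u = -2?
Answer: -326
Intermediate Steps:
u = -½ (u = (¼)*(-2) = -½ ≈ -0.50000)
89 + (((-2 + u)*(0 - 1))*2)*(-83) = 89 + (((-2 - ½)*(0 - 1))*2)*(-83) = 89 + (-5/2*(-1)*2)*(-83) = 89 + ((5/2)*2)*(-83) = 89 + 5*(-83) = 89 - 415 = -326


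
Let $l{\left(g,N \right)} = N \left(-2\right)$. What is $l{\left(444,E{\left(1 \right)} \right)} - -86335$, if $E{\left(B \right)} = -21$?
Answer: $86377$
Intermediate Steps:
$l{\left(g,N \right)} = - 2 N$
$l{\left(444,E{\left(1 \right)} \right)} - -86335 = \left(-2\right) \left(-21\right) - -86335 = 42 + 86335 = 86377$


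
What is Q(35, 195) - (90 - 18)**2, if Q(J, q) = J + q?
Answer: -4954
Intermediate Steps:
Q(35, 195) - (90 - 18)**2 = (35 + 195) - (90 - 18)**2 = 230 - 1*72**2 = 230 - 1*5184 = 230 - 5184 = -4954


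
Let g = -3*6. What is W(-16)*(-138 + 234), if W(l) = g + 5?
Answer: -1248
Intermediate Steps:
g = -18
W(l) = -13 (W(l) = -18 + 5 = -13)
W(-16)*(-138 + 234) = -13*(-138 + 234) = -13*96 = -1248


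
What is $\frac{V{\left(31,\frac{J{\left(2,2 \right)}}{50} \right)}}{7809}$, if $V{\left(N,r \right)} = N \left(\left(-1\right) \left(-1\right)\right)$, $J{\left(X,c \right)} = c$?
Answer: $\frac{31}{7809} \approx 0.0039698$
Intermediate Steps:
$V{\left(N,r \right)} = N$ ($V{\left(N,r \right)} = N 1 = N$)
$\frac{V{\left(31,\frac{J{\left(2,2 \right)}}{50} \right)}}{7809} = \frac{31}{7809}$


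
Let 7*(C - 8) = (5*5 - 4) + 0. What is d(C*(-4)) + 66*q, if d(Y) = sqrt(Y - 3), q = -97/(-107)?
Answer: 6402/107 + I*sqrt(47) ≈ 59.832 + 6.8557*I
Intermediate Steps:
q = 97/107 (q = -97*(-1/107) = 97/107 ≈ 0.90654)
C = 11 (C = 8 + ((5*5 - 4) + 0)/7 = 8 + ((25 - 4) + 0)/7 = 8 + (21 + 0)/7 = 8 + (1/7)*21 = 8 + 3 = 11)
d(Y) = sqrt(-3 + Y)
d(C*(-4)) + 66*q = sqrt(-3 + 11*(-4)) + 66*(97/107) = sqrt(-3 - 44) + 6402/107 = sqrt(-47) + 6402/107 = I*sqrt(47) + 6402/107 = 6402/107 + I*sqrt(47)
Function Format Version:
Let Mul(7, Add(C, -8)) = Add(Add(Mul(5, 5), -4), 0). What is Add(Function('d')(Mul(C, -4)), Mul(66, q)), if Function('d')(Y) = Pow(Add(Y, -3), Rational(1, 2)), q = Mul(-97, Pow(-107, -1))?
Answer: Add(Rational(6402, 107), Mul(I, Pow(47, Rational(1, 2)))) ≈ Add(59.832, Mul(6.8557, I))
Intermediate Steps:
q = Rational(97, 107) (q = Mul(-97, Rational(-1, 107)) = Rational(97, 107) ≈ 0.90654)
C = 11 (C = Add(8, Mul(Rational(1, 7), Add(Add(Mul(5, 5), -4), 0))) = Add(8, Mul(Rational(1, 7), Add(Add(25, -4), 0))) = Add(8, Mul(Rational(1, 7), Add(21, 0))) = Add(8, Mul(Rational(1, 7), 21)) = Add(8, 3) = 11)
Function('d')(Y) = Pow(Add(-3, Y), Rational(1, 2))
Add(Function('d')(Mul(C, -4)), Mul(66, q)) = Add(Pow(Add(-3, Mul(11, -4)), Rational(1, 2)), Mul(66, Rational(97, 107))) = Add(Pow(Add(-3, -44), Rational(1, 2)), Rational(6402, 107)) = Add(Pow(-47, Rational(1, 2)), Rational(6402, 107)) = Add(Mul(I, Pow(47, Rational(1, 2))), Rational(6402, 107)) = Add(Rational(6402, 107), Mul(I, Pow(47, Rational(1, 2))))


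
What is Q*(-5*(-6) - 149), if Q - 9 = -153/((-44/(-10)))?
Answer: 67473/22 ≈ 3067.0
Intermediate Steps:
Q = -567/22 (Q = 9 - 153/((-44/(-10))) = 9 - 153/((-44*(-⅒))) = 9 - 153/22/5 = 9 - 153*5/22 = 9 - 765/22 = -567/22 ≈ -25.773)
Q*(-5*(-6) - 149) = -567*(-5*(-6) - 149)/22 = -567*(30 - 149)/22 = -567/22*(-119) = 67473/22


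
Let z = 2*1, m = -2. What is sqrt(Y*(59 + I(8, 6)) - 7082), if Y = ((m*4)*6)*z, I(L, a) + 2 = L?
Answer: I*sqrt(13322) ≈ 115.42*I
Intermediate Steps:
z = 2
I(L, a) = -2 + L
Y = -96 (Y = (-2*4*6)*2 = -8*6*2 = -48*2 = -96)
sqrt(Y*(59 + I(8, 6)) - 7082) = sqrt(-96*(59 + (-2 + 8)) - 7082) = sqrt(-96*(59 + 6) - 7082) = sqrt(-96*65 - 7082) = sqrt(-6240 - 7082) = sqrt(-13322) = I*sqrt(13322)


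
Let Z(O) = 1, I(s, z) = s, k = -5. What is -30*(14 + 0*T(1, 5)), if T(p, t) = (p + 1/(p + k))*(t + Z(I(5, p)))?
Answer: -420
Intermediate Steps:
T(p, t) = (1 + t)*(p + 1/(-5 + p)) (T(p, t) = (p + 1/(p - 5))*(t + 1) = (p + 1/(-5 + p))*(1 + t) = (1 + t)*(p + 1/(-5 + p)))
-30*(14 + 0*T(1, 5)) = -30*(14 + 0*((1 + 5 + 1**2 - 5*1 + 5*1**2 - 5*1*5)/(-5 + 1))) = -30*(14 + 0*((1 + 5 + 1 - 5 + 5*1 - 25)/(-4))) = -30*(14 + 0*(-(1 + 5 + 1 - 5 + 5 - 25)/4)) = -30*(14 + 0*(-1/4*(-18))) = -30*(14 + 0*(9/2)) = -30*(14 + 0) = -30*14 = -420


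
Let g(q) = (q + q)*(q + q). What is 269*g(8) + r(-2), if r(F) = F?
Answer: 68862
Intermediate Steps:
g(q) = 4*q**2 (g(q) = (2*q)*(2*q) = 4*q**2)
269*g(8) + r(-2) = 269*(4*8**2) - 2 = 269*(4*64) - 2 = 269*256 - 2 = 68864 - 2 = 68862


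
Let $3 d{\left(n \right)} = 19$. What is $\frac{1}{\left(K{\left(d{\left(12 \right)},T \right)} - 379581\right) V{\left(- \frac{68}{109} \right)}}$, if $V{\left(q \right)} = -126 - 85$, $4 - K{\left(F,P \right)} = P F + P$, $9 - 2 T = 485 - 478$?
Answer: $\frac{3}{240276883} \approx 1.2486 \cdot 10^{-8}$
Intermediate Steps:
$d{\left(n \right)} = \frac{19}{3}$ ($d{\left(n \right)} = \frac{1}{3} \cdot 19 = \frac{19}{3}$)
$T = 1$ ($T = \frac{9}{2} - \frac{485 - 478}{2} = \frac{9}{2} - \frac{7}{2} = 1$)
$K{\left(F,P \right)} = 4 - P - F P$ ($K{\left(F,P \right)} = 4 - \left(P F + P\right) = 4 - \left(F P + P\right) = 4 - \left(P + F P\right) = 4 - P - F P$)
$V{\left(q \right)} = -211$
$\frac{1}{\left(K{\left(d{\left(12 \right)},T \right)} - 379581\right) V{\left(- \frac{68}{109} \right)}} = \frac{1}{\left(\left(4 - 1 - \frac{19}{3} \cdot 1\right) - 379581\right) \left(-211\right)} = \frac{1}{\left(4 - 1 - \frac{19}{3}\right) - 379581} \left(- \frac{1}{211}\right) = \frac{1}{- \frac{10}{3} - 379581} \left(- \frac{1}{211}\right) = \frac{1}{- \frac{1138753}{3}} \left(- \frac{1}{211}\right) = \left(- \frac{3}{1138753}\right) \left(- \frac{1}{211}\right) = \frac{3}{240276883}$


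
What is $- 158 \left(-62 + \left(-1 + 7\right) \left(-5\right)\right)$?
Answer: $14536$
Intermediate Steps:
$- 158 \left(-62 + \left(-1 + 7\right) \left(-5\right)\right) = - 158 \left(-62 + 6 \left(-5\right)\right) = - 158 \left(-62 - 30\right) = \left(-158\right) \left(-92\right) = 14536$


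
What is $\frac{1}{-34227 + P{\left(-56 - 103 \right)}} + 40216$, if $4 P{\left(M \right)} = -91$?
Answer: $\frac{5509551780}{136999} \approx 40216.0$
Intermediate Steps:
$P{\left(M \right)} = - \frac{91}{4}$ ($P{\left(M \right)} = \frac{1}{4} \left(-91\right) = - \frac{91}{4}$)
$\frac{1}{-34227 + P{\left(-56 - 103 \right)}} + 40216 = \frac{1}{-34227 - \frac{91}{4}} + 40216 = \frac{1}{- \frac{136999}{4}} + 40216 = - \frac{4}{136999} + 40216 = \frac{5509551780}{136999}$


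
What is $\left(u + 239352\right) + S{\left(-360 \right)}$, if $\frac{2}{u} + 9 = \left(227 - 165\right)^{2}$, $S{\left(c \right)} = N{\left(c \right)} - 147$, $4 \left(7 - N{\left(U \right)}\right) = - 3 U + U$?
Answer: $\frac{916687722}{3835} \approx 2.3903 \cdot 10^{5}$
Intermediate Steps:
$N{\left(U \right)} = 7 + \frac{U}{2}$ ($N{\left(U \right)} = 7 - \frac{- 3 U + U}{4} = 7 - \frac{\left(-2\right) U}{4} = 7 + \frac{U}{2}$)
$S{\left(c \right)} = -140 + \frac{c}{2}$ ($S{\left(c \right)} = \left(7 + \frac{c}{2}\right) - 147 = -140 + \frac{c}{2}$)
$u = \frac{2}{3835}$ ($u = \frac{2}{-9 + \left(227 - 165\right)^{2}} = \frac{2}{-9 + 62^{2}} = \frac{2}{-9 + 3844} = \frac{2}{3835} \approx 0.00052151$)
$\left(u + 239352\right) + S{\left(-360 \right)} = \left(\frac{2}{3835} + 239352\right) + \left(-140 + \frac{1}{2} \left(-360\right)\right) = \frac{917914922}{3835} - 320 = \frac{916687722}{3835}$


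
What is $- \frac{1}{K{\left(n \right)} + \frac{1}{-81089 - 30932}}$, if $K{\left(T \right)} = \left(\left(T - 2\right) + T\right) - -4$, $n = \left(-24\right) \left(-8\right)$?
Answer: $- \frac{112021}{43240105} \approx -0.0025907$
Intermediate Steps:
$n = 192$
$K{\left(T \right)} = 2 + 2 T$ ($K{\left(T \right)} = \left(\left(-2 + T\right) + T\right) + 4 = \left(-2 + 2 T\right) + 4 = 2 + 2 T$)
$- \frac{1}{K{\left(n \right)} + \frac{1}{-81089 - 30932}} = - \frac{1}{\left(2 + 2 \cdot 192\right) + \frac{1}{-81089 - 30932}} = - \frac{1}{\left(2 + 384\right) + \frac{1}{-112021}} = - \frac{1}{386 - \frac{1}{112021}} = - \frac{1}{\frac{43240105}{112021}} = \left(-1\right) \frac{112021}{43240105} = - \frac{112021}{43240105}$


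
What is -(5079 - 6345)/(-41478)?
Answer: -211/6913 ≈ -0.030522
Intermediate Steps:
-(5079 - 6345)/(-41478) = -1*(-1266)*(-1/41478) = 1266*(-1/41478) = -211/6913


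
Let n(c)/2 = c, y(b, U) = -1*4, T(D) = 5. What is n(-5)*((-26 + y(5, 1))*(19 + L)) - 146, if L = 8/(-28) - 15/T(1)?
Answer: 31978/7 ≈ 4568.3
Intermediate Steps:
y(b, U) = -4
n(c) = 2*c
L = -23/7 (L = 8/(-28) - 15/5 = 8*(-1/28) - 15*⅕ = -2/7 - 3 = -23/7 ≈ -3.2857)
n(-5)*((-26 + y(5, 1))*(19 + L)) - 146 = (2*(-5))*((-26 - 4)*(19 - 23/7)) - 146 = -(-300)*110/7 - 146 = -10*(-3300/7) - 146 = 33000/7 - 146 = 31978/7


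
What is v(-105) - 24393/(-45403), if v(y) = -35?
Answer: -1564712/45403 ≈ -34.463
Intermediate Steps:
v(-105) - 24393/(-45403) = -35 - 24393/(-45403) = -35 - 24393*(-1/45403) = -35 + 24393/45403 = -1564712/45403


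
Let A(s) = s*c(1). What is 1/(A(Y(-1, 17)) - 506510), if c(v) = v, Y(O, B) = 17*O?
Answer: -1/506527 ≈ -1.9742e-6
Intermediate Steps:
A(s) = s (A(s) = s*1 = s)
1/(A(Y(-1, 17)) - 506510) = 1/(17*(-1) - 506510) = 1/(-17 - 506510) = 1/(-506527) = -1/506527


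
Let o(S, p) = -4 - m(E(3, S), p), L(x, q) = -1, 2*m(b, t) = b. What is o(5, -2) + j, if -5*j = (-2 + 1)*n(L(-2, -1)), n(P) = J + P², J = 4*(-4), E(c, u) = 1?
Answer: -15/2 ≈ -7.5000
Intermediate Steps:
m(b, t) = b/2
J = -16
n(P) = -16 + P²
o(S, p) = -9/2 (o(S, p) = -4 - 1/2 = -4 - 1*½ = -4 - ½ = -9/2)
j = -3 (j = -(-2 + 1)*(-16 + (-1)²)/5 = -(-1)*(-16 + 1)/5 = -(-1)*(-15)/5 = -⅕*15 = -3)
o(5, -2) + j = -9/2 - 3 = -15/2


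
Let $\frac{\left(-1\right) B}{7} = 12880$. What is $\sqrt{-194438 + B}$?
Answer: $3 i \sqrt{31622} \approx 533.48 i$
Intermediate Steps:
$B = -90160$ ($B = \left(-7\right) 12880 = -90160$)
$\sqrt{-194438 + B} = \sqrt{-194438 - 90160} = \sqrt{-284598} = 3 i \sqrt{31622}$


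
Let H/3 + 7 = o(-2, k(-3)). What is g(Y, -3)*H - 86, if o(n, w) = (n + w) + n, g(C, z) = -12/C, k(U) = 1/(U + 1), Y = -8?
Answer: -551/4 ≈ -137.75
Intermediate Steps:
k(U) = 1/(1 + U)
o(n, w) = w + 2*n
H = -69/2 (H = -21 + 3*(1/(1 - 3) + 2*(-2)) = -21 + 3*(1/(-2) - 4) = -21 + 3*(-½ - 4) = -21 + 3*(-9/2) = -21 - 27/2 = -69/2 ≈ -34.500)
g(Y, -3)*H - 86 = -12/(-8)*(-69/2) - 86 = -12*(-⅛)*(-69/2) - 86 = (3/2)*(-69/2) - 86 = -207/4 - 86 = -551/4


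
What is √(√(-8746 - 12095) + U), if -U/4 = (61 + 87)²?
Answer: √(-87616 + I*√20841) ≈ 0.244 + 296.0*I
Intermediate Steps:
U = -87616 (U = -4*(61 + 87)² = -4*148² = -4*21904 = -87616)
√(√(-8746 - 12095) + U) = √(√(-8746 - 12095) - 87616) = √(√(-20841) - 87616) = √(I*√20841 - 87616) = √(-87616 + I*√20841)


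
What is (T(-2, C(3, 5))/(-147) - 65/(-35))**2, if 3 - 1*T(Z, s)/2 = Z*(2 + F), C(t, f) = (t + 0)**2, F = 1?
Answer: 7225/2401 ≈ 3.0092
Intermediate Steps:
C(t, f) = t**2
T(Z, s) = 6 - 6*Z (T(Z, s) = 6 - 2*Z*(2 + 1) = 6 - 2*Z*3 = 6 - 6*Z)
(T(-2, C(3, 5))/(-147) - 65/(-35))**2 = ((6 - 6*(-2))/(-147) - 65/(-35))**2 = ((6 + 12)*(-1/147) - 65*(-1/35))**2 = (18*(-1/147) + 13/7)**2 = (-6/49 + 13/7)**2 = (85/49)**2 = 7225/2401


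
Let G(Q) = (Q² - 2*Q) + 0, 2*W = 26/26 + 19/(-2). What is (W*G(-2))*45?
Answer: -1530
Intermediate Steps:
W = -17/4 (W = (26/26 + 19/(-2))/2 = (26*(1/26) + 19*(-½))/2 = (1 - 19/2)/2 = (½)*(-17/2) = -17/4 ≈ -4.2500)
G(Q) = Q² - 2*Q
(W*G(-2))*45 = -(-17)*(-2 - 2)/2*45 = -(-17)*(-4)/2*45 = -17/4*8*45 = -34*45 = -1530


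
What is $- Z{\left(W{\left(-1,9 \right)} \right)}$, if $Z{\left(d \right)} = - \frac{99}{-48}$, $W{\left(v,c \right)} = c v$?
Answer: $- \frac{33}{16} \approx -2.0625$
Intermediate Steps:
$Z{\left(d \right)} = \frac{33}{16}$ ($Z{\left(d \right)} = \left(-99\right) \left(- \frac{1}{48}\right) = \frac{33}{16}$)
$- Z{\left(W{\left(-1,9 \right)} \right)} = \left(-1\right) \frac{33}{16} = - \frac{33}{16}$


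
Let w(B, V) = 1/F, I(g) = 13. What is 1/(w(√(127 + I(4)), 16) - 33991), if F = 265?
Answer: -265/9007614 ≈ -2.9420e-5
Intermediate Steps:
w(B, V) = 1/265
1/(w(√(127 + I(4)), 16) - 33991) = 1/(1/265 - 33991) = 1/(-9007614/265) = -265/9007614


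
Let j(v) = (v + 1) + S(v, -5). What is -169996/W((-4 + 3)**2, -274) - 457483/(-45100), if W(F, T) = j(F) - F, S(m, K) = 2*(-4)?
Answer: 7670021981/315700 ≈ 24295.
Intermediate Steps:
S(m, K) = -8
j(v) = -7 + v (j(v) = (v + 1) - 8 = (1 + v) - 8 = -7 + v)
W(F, T) = -7 (W(F, T) = (-7 + F) - F = -7)
-169996/W((-4 + 3)**2, -274) - 457483/(-45100) = -169996/(-7) - 457483/(-45100) = -169996*(-1/7) - 457483*(-1/45100) = 169996/7 + 457483/45100 = 7670021981/315700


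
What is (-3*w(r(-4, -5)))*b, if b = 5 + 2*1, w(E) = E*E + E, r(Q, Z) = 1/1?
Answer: -42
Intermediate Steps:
r(Q, Z) = 1
w(E) = E + E**2 (w(E) = E**2 + E = E + E**2)
b = 7 (b = 5 + 2 = 7)
(-3*w(r(-4, -5)))*b = -3*(1 + 1)*7 = -3*2*7 = -6*7 = -42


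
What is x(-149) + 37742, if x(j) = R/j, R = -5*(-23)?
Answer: 5623443/149 ≈ 37741.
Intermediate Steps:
R = 115
x(j) = 115/j
x(-149) + 37742 = 115/(-149) + 37742 = 115*(-1/149) + 37742 = -115/149 + 37742 = 5623443/149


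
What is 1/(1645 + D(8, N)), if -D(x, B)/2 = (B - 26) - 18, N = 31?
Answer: 1/1671 ≈ 0.00059844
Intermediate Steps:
D(x, B) = 88 - 2*B (D(x, B) = -2*((B - 26) - 18) = -2*((-26 + B) - 18) = -2*(-44 + B) = 88 - 2*B)
1/(1645 + D(8, N)) = 1/(1645 + (88 - 2*31)) = 1/(1645 + (88 - 62)) = 1/(1645 + 26) = 1/1671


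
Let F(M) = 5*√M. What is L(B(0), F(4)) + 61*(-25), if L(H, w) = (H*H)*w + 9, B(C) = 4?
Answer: -1356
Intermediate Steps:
L(H, w) = 9 + w*H² (L(H, w) = H²*w + 9 = w*H² + 9 = 9 + w*H²)
L(B(0), F(4)) + 61*(-25) = (9 + (5*√4)*4²) + 61*(-25) = (9 + (5*2)*16) - 1525 = (9 + 10*16) - 1525 = (9 + 160) - 1525 = 169 - 1525 = -1356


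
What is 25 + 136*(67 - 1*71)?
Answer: -519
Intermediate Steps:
25 + 136*(67 - 1*71) = 25 + 136*(67 - 71) = 25 + 136*(-4) = 25 - 544 = -519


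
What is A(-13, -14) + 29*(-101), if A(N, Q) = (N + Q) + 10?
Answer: -2946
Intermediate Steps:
A(N, Q) = 10 + N + Q
A(-13, -14) + 29*(-101) = (10 - 13 - 14) + 29*(-101) = -17 - 2929 = -2946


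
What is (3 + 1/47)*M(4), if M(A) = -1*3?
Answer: -426/47 ≈ -9.0638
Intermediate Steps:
M(A) = -3
(3 + 1/47)*M(4) = (3 + 1/47)*(-3) = (142/47)*(-3) = -426/47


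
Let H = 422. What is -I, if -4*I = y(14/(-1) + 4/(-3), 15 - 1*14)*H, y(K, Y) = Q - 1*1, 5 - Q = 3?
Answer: 211/2 ≈ 105.50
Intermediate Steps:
Q = 2 (Q = 5 - 1*3 = 5 - 3 = 2)
y(K, Y) = 1 (y(K, Y) = 2 - 1*1 = 2 - 1 = 1)
I = -211/2 (I = -422/4 = -1/4*422 = -211/2 ≈ -105.50)
-I = -1*(-211/2) = 211/2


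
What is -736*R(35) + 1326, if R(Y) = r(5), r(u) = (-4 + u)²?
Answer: 590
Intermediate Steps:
R(Y) = 1 (R(Y) = (-4 + 5)² = 1² = 1)
-736*R(35) + 1326 = -736*1 + 1326 = -736 + 1326 = 590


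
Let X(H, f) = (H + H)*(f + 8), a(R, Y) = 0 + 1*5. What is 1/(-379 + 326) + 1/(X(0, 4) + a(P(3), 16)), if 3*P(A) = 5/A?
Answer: 48/265 ≈ 0.18113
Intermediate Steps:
P(A) = 5/(3*A) (P(A) = (5/A)/3 = 5/(3*A))
a(R, Y) = 5 (a(R, Y) = 0 + 5 = 5)
X(H, f) = 2*H*(8 + f) (X(H, f) = (2*H)*(8 + f) = 2*H*(8 + f))
1/(-379 + 326) + 1/(X(0, 4) + a(P(3), 16)) = 1/(-379 + 326) + 1/(2*0*(8 + 4) + 5) = 1/(-53) + 1/(2*0*12 + 5) = -1/53 + 1/(0 + 5) = -1/53 + 1/5 = -1/53 + ⅕ = 48/265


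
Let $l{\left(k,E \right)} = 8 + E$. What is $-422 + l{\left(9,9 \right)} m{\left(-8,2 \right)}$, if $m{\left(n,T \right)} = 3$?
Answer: $-371$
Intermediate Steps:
$-422 + l{\left(9,9 \right)} m{\left(-8,2 \right)} = -422 + \left(8 + 9\right) 3 = -422 + 17 \cdot 3 = -422 + 51 = -371$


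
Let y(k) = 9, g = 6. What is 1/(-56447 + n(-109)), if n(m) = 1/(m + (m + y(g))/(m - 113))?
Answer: -12049/680130014 ≈ -1.7716e-5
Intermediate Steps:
n(m) = 1/(m + (9 + m)/(-113 + m)) (n(m) = 1/(m + (m + 9)/(m - 113)) = 1/(m + (9 + m)/(-113 + m)))
1/(-56447 + n(-109)) = 1/(-56447 + (-113 - 109)/(9 + (-109)² - 112*(-109))) = 1/(-56447 - 222/(9 + 11881 + 12208)) = 1/(-56447 - 222/24098) = 1/(-56447 + (1/24098)*(-222)) = 1/(-56447 - 111/12049) = 1/(-680130014/12049) = -12049/680130014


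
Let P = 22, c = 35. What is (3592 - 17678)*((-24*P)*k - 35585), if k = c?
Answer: 761559590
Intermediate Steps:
k = 35
(3592 - 17678)*((-24*P)*k - 35585) = (3592 - 17678)*(-24*22*35 - 35585) = -14086*(-528*35 - 35585) = -14086*(-18480 - 35585) = -14086*(-54065) = 761559590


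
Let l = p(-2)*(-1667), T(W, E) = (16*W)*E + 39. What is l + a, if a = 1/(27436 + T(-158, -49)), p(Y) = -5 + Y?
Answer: 1766068144/151347 ≈ 11669.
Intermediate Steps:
T(W, E) = 39 + 16*E*W (T(W, E) = 16*E*W + 39 = 39 + 16*E*W)
l = 11669 (l = (-5 - 2)*(-1667) = -7*(-1667) = 11669)
a = 1/151347 (a = 1/(27436 + (39 + 16*(-49)*(-158))) = 1/(27436 + (39 + 123872)) = 1/(27436 + 123911) = 1/151347 ≈ 6.6073e-6)
l + a = 11669 + 1/151347 = 1766068144/151347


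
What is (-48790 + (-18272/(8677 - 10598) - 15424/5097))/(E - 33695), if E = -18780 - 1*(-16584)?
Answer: 477655829350/351420876267 ≈ 1.3592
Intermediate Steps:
E = -2196 (E = -18780 + 16584 = -2196)
(-48790 + (-18272/(8677 - 10598) - 15424/5097))/(E - 33695) = (-48790 + (-18272/(8677 - 10598) - 15424/5097))/(-2196 - 33695) = (-48790 + (-18272/(-1921) - 15424*1/5097))/(-35891) = (-48790 + (-18272*(-1/1921) - 15424/5097))*(-1/35891) = (-48790 + (18272/1921 - 15424/5097))*(-1/35891) = (-48790 + 63502880/9791337)*(-1/35891) = -477655829350/9791337*(-1/35891) = 477655829350/351420876267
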